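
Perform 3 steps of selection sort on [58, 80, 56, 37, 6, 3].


Initial: [58, 80, 56, 37, 6, 3]
Step 1: min=3 at 5
  Swap: [3, 80, 56, 37, 6, 58]
Step 2: min=6 at 4
  Swap: [3, 6, 56, 37, 80, 58]
Step 3: min=37 at 3
  Swap: [3, 6, 37, 56, 80, 58]

After 3 steps: [3, 6, 37, 56, 80, 58]


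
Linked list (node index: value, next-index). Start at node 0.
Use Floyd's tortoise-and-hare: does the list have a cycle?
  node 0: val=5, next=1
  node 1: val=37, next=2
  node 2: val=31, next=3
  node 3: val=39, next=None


Floyd's tortoise (slow, +1) and hare (fast, +2):
  init: slow=0, fast=0
  step 1: slow=1, fast=2
  step 2: fast 2->3->None, no cycle

Cycle: no


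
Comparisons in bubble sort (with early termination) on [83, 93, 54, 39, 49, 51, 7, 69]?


Algorithm: bubble sort (with early termination)
Input: [83, 93, 54, 39, 49, 51, 7, 69]
Sorted: [7, 39, 49, 51, 54, 69, 83, 93]

28


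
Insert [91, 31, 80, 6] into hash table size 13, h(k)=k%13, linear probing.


Insert 91: h=0 -> slot 0
Insert 31: h=5 -> slot 5
Insert 80: h=2 -> slot 2
Insert 6: h=6 -> slot 6

Table: [91, None, 80, None, None, 31, 6, None, None, None, None, None, None]


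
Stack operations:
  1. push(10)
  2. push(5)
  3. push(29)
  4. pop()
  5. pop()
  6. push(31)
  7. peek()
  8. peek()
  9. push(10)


push(10) -> [10]
push(5) -> [10, 5]
push(29) -> [10, 5, 29]
pop()->29, [10, 5]
pop()->5, [10]
push(31) -> [10, 31]
peek()->31
peek()->31
push(10) -> [10, 31, 10]

Final stack: [10, 31, 10]


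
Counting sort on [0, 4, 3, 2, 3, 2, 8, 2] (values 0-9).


Input: [0, 4, 3, 2, 3, 2, 8, 2]
Counts: [1, 0, 3, 2, 1, 0, 0, 0, 1, 0]

Sorted: [0, 2, 2, 2, 3, 3, 4, 8]


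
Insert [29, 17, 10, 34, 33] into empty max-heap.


Insert 29: [29]
Insert 17: [29, 17]
Insert 10: [29, 17, 10]
Insert 34: [34, 29, 10, 17]
Insert 33: [34, 33, 10, 17, 29]

Final heap: [34, 33, 10, 17, 29]


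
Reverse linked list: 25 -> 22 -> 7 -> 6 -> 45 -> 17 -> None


Step 1: curr=25, set curr.next=prev(None) | reversed so far: 25
Step 2: curr=22, set curr.next=prev(25) | reversed so far: 22 -> 25
Step 3: curr=7, set curr.next=prev(22) | reversed so far: 7 -> 22 -> 25
Step 4: curr=6, set curr.next=prev(7) | reversed so far: 6 -> 7 -> 22 -> 25
Step 5: curr=45, set curr.next=prev(6) | reversed so far: 45 -> 6 -> 7 -> 22 -> 25
Step 6: curr=17, set curr.next=prev(45) | reversed so far: 17 -> 45 -> 6 -> 7 -> 22 -> 25

17 -> 45 -> 6 -> 7 -> 22 -> 25 -> None


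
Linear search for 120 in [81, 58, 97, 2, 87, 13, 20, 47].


i=0: 81!=120
i=1: 58!=120
i=2: 97!=120
i=3: 2!=120
i=4: 87!=120
i=5: 13!=120
i=6: 20!=120
i=7: 47!=120

Not found, 8 comps


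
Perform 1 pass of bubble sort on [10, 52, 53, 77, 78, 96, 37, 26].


Initial: [10, 52, 53, 77, 78, 96, 37, 26]
Pass 1: [10, 52, 53, 77, 78, 37, 26, 96] (2 swaps)

After 1 pass: [10, 52, 53, 77, 78, 37, 26, 96]


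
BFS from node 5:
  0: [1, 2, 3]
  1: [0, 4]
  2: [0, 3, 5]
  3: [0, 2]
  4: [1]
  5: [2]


Visit 5, enqueue [2]
Visit 2, enqueue [0, 3]
Visit 0, enqueue [1]
Visit 3, enqueue []
Visit 1, enqueue [4]
Visit 4, enqueue []

BFS order: [5, 2, 0, 3, 1, 4]


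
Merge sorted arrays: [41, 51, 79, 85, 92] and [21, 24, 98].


Take 21 from B
Take 24 from B
Take 41 from A
Take 51 from A
Take 79 from A
Take 85 from A
Take 92 from A

Merged: [21, 24, 41, 51, 79, 85, 92, 98]


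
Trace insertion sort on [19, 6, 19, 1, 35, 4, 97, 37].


Initial: [19, 6, 19, 1, 35, 4, 97, 37]
Insert 6: [6, 19, 19, 1, 35, 4, 97, 37]
Insert 19: [6, 19, 19, 1, 35, 4, 97, 37]
Insert 1: [1, 6, 19, 19, 35, 4, 97, 37]
Insert 35: [1, 6, 19, 19, 35, 4, 97, 37]
Insert 4: [1, 4, 6, 19, 19, 35, 97, 37]
Insert 97: [1, 4, 6, 19, 19, 35, 97, 37]
Insert 37: [1, 4, 6, 19, 19, 35, 37, 97]

Sorted: [1, 4, 6, 19, 19, 35, 37, 97]


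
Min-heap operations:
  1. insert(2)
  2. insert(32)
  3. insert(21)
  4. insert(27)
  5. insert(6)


insert(2) -> [2]
insert(32) -> [2, 32]
insert(21) -> [2, 32, 21]
insert(27) -> [2, 27, 21, 32]
insert(6) -> [2, 6, 21, 32, 27]

Final heap: [2, 6, 21, 32, 27]


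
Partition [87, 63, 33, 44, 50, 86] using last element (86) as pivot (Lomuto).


Pivot: 86
  63 <= 86: swap -> [63, 87, 33, 44, 50, 86]
  33 <= 86: swap -> [63, 33, 87, 44, 50, 86]
  44 <= 86: swap -> [63, 33, 44, 87, 50, 86]
  50 <= 86: swap -> [63, 33, 44, 50, 87, 86]
Place pivot at 4: [63, 33, 44, 50, 86, 87]

Partitioned: [63, 33, 44, 50, 86, 87]


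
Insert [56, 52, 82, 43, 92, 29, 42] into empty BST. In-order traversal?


Insert 56: root
Insert 52: L from 56
Insert 82: R from 56
Insert 43: L from 56 -> L from 52
Insert 92: R from 56 -> R from 82
Insert 29: L from 56 -> L from 52 -> L from 43
Insert 42: L from 56 -> L from 52 -> L from 43 -> R from 29

In-order: [29, 42, 43, 52, 56, 82, 92]


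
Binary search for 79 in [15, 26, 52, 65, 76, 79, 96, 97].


Step 1: lo=0, hi=7, mid=3, val=65
Step 2: lo=4, hi=7, mid=5, val=79

Found at index 5


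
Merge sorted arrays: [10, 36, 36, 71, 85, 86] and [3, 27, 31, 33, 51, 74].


Take 3 from B
Take 10 from A
Take 27 from B
Take 31 from B
Take 33 from B
Take 36 from A
Take 36 from A
Take 51 from B
Take 71 from A
Take 74 from B

Merged: [3, 10, 27, 31, 33, 36, 36, 51, 71, 74, 85, 86]


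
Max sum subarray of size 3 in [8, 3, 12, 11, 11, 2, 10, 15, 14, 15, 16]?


[0:3]: 23
[1:4]: 26
[2:5]: 34
[3:6]: 24
[4:7]: 23
[5:8]: 27
[6:9]: 39
[7:10]: 44
[8:11]: 45

Max: 45 at [8:11]


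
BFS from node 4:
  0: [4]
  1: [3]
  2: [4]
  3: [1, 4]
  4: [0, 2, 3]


Visit 4, enqueue [0, 2, 3]
Visit 0, enqueue []
Visit 2, enqueue []
Visit 3, enqueue [1]
Visit 1, enqueue []

BFS order: [4, 0, 2, 3, 1]


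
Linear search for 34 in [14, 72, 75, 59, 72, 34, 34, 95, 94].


i=0: 14!=34
i=1: 72!=34
i=2: 75!=34
i=3: 59!=34
i=4: 72!=34
i=5: 34==34 found!

Found at 5, 6 comps


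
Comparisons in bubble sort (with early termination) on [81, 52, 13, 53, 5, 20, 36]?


Algorithm: bubble sort (with early termination)
Input: [81, 52, 13, 53, 5, 20, 36]
Sorted: [5, 13, 20, 36, 52, 53, 81]

20


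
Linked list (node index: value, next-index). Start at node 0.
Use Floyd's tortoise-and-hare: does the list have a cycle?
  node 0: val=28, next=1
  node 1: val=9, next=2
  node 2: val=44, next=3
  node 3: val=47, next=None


Floyd's tortoise (slow, +1) and hare (fast, +2):
  init: slow=0, fast=0
  step 1: slow=1, fast=2
  step 2: fast 2->3->None, no cycle

Cycle: no


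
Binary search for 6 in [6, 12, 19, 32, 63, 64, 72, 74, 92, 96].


Step 1: lo=0, hi=9, mid=4, val=63
Step 2: lo=0, hi=3, mid=1, val=12
Step 3: lo=0, hi=0, mid=0, val=6

Found at index 0


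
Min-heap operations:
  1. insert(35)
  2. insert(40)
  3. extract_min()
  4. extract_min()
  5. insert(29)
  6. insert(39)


insert(35) -> [35]
insert(40) -> [35, 40]
extract_min()->35, [40]
extract_min()->40, []
insert(29) -> [29]
insert(39) -> [29, 39]

Final heap: [29, 39]


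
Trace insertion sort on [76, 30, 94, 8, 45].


Initial: [76, 30, 94, 8, 45]
Insert 30: [30, 76, 94, 8, 45]
Insert 94: [30, 76, 94, 8, 45]
Insert 8: [8, 30, 76, 94, 45]
Insert 45: [8, 30, 45, 76, 94]

Sorted: [8, 30, 45, 76, 94]


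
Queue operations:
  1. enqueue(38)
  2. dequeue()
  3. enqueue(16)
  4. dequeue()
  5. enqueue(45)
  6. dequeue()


enqueue(38) -> [38]
dequeue()->38, []
enqueue(16) -> [16]
dequeue()->16, []
enqueue(45) -> [45]
dequeue()->45, []

Final queue: []


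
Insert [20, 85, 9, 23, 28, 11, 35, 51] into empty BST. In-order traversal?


Insert 20: root
Insert 85: R from 20
Insert 9: L from 20
Insert 23: R from 20 -> L from 85
Insert 28: R from 20 -> L from 85 -> R from 23
Insert 11: L from 20 -> R from 9
Insert 35: R from 20 -> L from 85 -> R from 23 -> R from 28
Insert 51: R from 20 -> L from 85 -> R from 23 -> R from 28 -> R from 35

In-order: [9, 11, 20, 23, 28, 35, 51, 85]


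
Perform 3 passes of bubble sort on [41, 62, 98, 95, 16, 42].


Initial: [41, 62, 98, 95, 16, 42]
Pass 1: [41, 62, 95, 16, 42, 98] (3 swaps)
Pass 2: [41, 62, 16, 42, 95, 98] (2 swaps)
Pass 3: [41, 16, 42, 62, 95, 98] (2 swaps)

After 3 passes: [41, 16, 42, 62, 95, 98]


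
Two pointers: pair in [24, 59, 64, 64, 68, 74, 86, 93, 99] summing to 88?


lo=0(24)+hi=8(99)=123
lo=0(24)+hi=7(93)=117
lo=0(24)+hi=6(86)=110
lo=0(24)+hi=5(74)=98
lo=0(24)+hi=4(68)=92
lo=0(24)+hi=3(64)=88

Yes: 24+64=88


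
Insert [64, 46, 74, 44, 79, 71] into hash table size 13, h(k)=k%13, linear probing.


Insert 64: h=12 -> slot 12
Insert 46: h=7 -> slot 7
Insert 74: h=9 -> slot 9
Insert 44: h=5 -> slot 5
Insert 79: h=1 -> slot 1
Insert 71: h=6 -> slot 6

Table: [None, 79, None, None, None, 44, 71, 46, None, 74, None, None, 64]


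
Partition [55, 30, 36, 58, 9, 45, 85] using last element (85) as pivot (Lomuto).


Pivot: 85
  55 <= 85: advance i (no swap)
  30 <= 85: advance i (no swap)
  36 <= 85: advance i (no swap)
  58 <= 85: advance i (no swap)
  9 <= 85: advance i (no swap)
  45 <= 85: advance i (no swap)
Place pivot at 6: [55, 30, 36, 58, 9, 45, 85]

Partitioned: [55, 30, 36, 58, 9, 45, 85]


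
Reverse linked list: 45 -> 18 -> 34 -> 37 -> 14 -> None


Step 1: curr=45, set curr.next=prev(None) | reversed so far: 45
Step 2: curr=18, set curr.next=prev(45) | reversed so far: 18 -> 45
Step 3: curr=34, set curr.next=prev(18) | reversed so far: 34 -> 18 -> 45
Step 4: curr=37, set curr.next=prev(34) | reversed so far: 37 -> 34 -> 18 -> 45
Step 5: curr=14, set curr.next=prev(37) | reversed so far: 14 -> 37 -> 34 -> 18 -> 45

14 -> 37 -> 34 -> 18 -> 45 -> None


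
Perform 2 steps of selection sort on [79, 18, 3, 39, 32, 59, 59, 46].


Initial: [79, 18, 3, 39, 32, 59, 59, 46]
Step 1: min=3 at 2
  Swap: [3, 18, 79, 39, 32, 59, 59, 46]
Step 2: min=18 at 1
  Swap: [3, 18, 79, 39, 32, 59, 59, 46]

After 2 steps: [3, 18, 79, 39, 32, 59, 59, 46]


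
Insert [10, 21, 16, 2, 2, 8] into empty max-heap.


Insert 10: [10]
Insert 21: [21, 10]
Insert 16: [21, 10, 16]
Insert 2: [21, 10, 16, 2]
Insert 2: [21, 10, 16, 2, 2]
Insert 8: [21, 10, 16, 2, 2, 8]

Final heap: [21, 10, 16, 2, 2, 8]


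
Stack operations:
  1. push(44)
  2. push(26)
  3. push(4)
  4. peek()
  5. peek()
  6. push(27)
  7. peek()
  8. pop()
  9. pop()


push(44) -> [44]
push(26) -> [44, 26]
push(4) -> [44, 26, 4]
peek()->4
peek()->4
push(27) -> [44, 26, 4, 27]
peek()->27
pop()->27, [44, 26, 4]
pop()->4, [44, 26]

Final stack: [44, 26]


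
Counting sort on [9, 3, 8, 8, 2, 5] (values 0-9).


Input: [9, 3, 8, 8, 2, 5]
Counts: [0, 0, 1, 1, 0, 1, 0, 0, 2, 1]

Sorted: [2, 3, 5, 8, 8, 9]


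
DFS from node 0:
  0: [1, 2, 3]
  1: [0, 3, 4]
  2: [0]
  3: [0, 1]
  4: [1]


Visit 0, push [3, 2, 1]
Visit 1, push [4, 3]
Visit 3, push []
Visit 4, push []
Visit 2, push []

DFS order: [0, 1, 3, 4, 2]


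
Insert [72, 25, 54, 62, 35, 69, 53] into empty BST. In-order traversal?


Insert 72: root
Insert 25: L from 72
Insert 54: L from 72 -> R from 25
Insert 62: L from 72 -> R from 25 -> R from 54
Insert 35: L from 72 -> R from 25 -> L from 54
Insert 69: L from 72 -> R from 25 -> R from 54 -> R from 62
Insert 53: L from 72 -> R from 25 -> L from 54 -> R from 35

In-order: [25, 35, 53, 54, 62, 69, 72]


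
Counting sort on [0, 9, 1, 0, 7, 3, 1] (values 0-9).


Input: [0, 9, 1, 0, 7, 3, 1]
Counts: [2, 2, 0, 1, 0, 0, 0, 1, 0, 1]

Sorted: [0, 0, 1, 1, 3, 7, 9]


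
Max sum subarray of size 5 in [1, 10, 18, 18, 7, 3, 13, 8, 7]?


[0:5]: 54
[1:6]: 56
[2:7]: 59
[3:8]: 49
[4:9]: 38

Max: 59 at [2:7]


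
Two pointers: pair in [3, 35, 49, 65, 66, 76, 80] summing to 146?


lo=0(3)+hi=6(80)=83
lo=1(35)+hi=6(80)=115
lo=2(49)+hi=6(80)=129
lo=3(65)+hi=6(80)=145
lo=4(66)+hi=6(80)=146

Yes: 66+80=146


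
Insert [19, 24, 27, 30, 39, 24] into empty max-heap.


Insert 19: [19]
Insert 24: [24, 19]
Insert 27: [27, 19, 24]
Insert 30: [30, 27, 24, 19]
Insert 39: [39, 30, 24, 19, 27]
Insert 24: [39, 30, 24, 19, 27, 24]

Final heap: [39, 30, 24, 19, 27, 24]


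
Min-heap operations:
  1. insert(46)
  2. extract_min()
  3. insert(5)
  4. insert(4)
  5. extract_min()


insert(46) -> [46]
extract_min()->46, []
insert(5) -> [5]
insert(4) -> [4, 5]
extract_min()->4, [5]

Final heap: [5]


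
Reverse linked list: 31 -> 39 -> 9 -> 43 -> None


Step 1: curr=31, set curr.next=prev(None) | reversed so far: 31
Step 2: curr=39, set curr.next=prev(31) | reversed so far: 39 -> 31
Step 3: curr=9, set curr.next=prev(39) | reversed so far: 9 -> 39 -> 31
Step 4: curr=43, set curr.next=prev(9) | reversed so far: 43 -> 9 -> 39 -> 31

43 -> 9 -> 39 -> 31 -> None


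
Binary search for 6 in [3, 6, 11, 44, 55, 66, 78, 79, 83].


Step 1: lo=0, hi=8, mid=4, val=55
Step 2: lo=0, hi=3, mid=1, val=6

Found at index 1


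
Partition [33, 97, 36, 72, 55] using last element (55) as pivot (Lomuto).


Pivot: 55
  33 <= 55: advance i (no swap)
  36 <= 55: swap -> [33, 36, 97, 72, 55]
Place pivot at 2: [33, 36, 55, 72, 97]

Partitioned: [33, 36, 55, 72, 97]


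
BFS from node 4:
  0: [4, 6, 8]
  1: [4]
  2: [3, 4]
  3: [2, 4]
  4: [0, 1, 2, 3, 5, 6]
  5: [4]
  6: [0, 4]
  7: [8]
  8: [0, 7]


Visit 4, enqueue [0, 1, 2, 3, 5, 6]
Visit 0, enqueue [8]
Visit 1, enqueue []
Visit 2, enqueue []
Visit 3, enqueue []
Visit 5, enqueue []
Visit 6, enqueue []
Visit 8, enqueue [7]
Visit 7, enqueue []

BFS order: [4, 0, 1, 2, 3, 5, 6, 8, 7]


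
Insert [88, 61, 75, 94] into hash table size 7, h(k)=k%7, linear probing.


Insert 88: h=4 -> slot 4
Insert 61: h=5 -> slot 5
Insert 75: h=5, 1 probes -> slot 6
Insert 94: h=3 -> slot 3

Table: [None, None, None, 94, 88, 61, 75]


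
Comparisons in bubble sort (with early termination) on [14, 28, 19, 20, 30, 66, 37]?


Algorithm: bubble sort (with early termination)
Input: [14, 28, 19, 20, 30, 66, 37]
Sorted: [14, 19, 20, 28, 30, 37, 66]

11


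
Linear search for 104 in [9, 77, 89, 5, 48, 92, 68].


i=0: 9!=104
i=1: 77!=104
i=2: 89!=104
i=3: 5!=104
i=4: 48!=104
i=5: 92!=104
i=6: 68!=104

Not found, 7 comps


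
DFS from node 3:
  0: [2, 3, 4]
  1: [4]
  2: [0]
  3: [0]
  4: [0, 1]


Visit 3, push [0]
Visit 0, push [4, 2]
Visit 2, push []
Visit 4, push [1]
Visit 1, push []

DFS order: [3, 0, 2, 4, 1]


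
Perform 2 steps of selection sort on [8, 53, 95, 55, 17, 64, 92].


Initial: [8, 53, 95, 55, 17, 64, 92]
Step 1: min=8 at 0
  Swap: [8, 53, 95, 55, 17, 64, 92]
Step 2: min=17 at 4
  Swap: [8, 17, 95, 55, 53, 64, 92]

After 2 steps: [8, 17, 95, 55, 53, 64, 92]


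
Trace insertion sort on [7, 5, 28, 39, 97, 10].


Initial: [7, 5, 28, 39, 97, 10]
Insert 5: [5, 7, 28, 39, 97, 10]
Insert 28: [5, 7, 28, 39, 97, 10]
Insert 39: [5, 7, 28, 39, 97, 10]
Insert 97: [5, 7, 28, 39, 97, 10]
Insert 10: [5, 7, 10, 28, 39, 97]

Sorted: [5, 7, 10, 28, 39, 97]


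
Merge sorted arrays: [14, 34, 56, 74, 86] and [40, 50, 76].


Take 14 from A
Take 34 from A
Take 40 from B
Take 50 from B
Take 56 from A
Take 74 from A
Take 76 from B

Merged: [14, 34, 40, 50, 56, 74, 76, 86]


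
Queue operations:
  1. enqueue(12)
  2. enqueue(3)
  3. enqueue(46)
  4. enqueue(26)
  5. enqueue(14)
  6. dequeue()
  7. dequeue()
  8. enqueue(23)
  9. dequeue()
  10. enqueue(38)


enqueue(12) -> [12]
enqueue(3) -> [12, 3]
enqueue(46) -> [12, 3, 46]
enqueue(26) -> [12, 3, 46, 26]
enqueue(14) -> [12, 3, 46, 26, 14]
dequeue()->12, [3, 46, 26, 14]
dequeue()->3, [46, 26, 14]
enqueue(23) -> [46, 26, 14, 23]
dequeue()->46, [26, 14, 23]
enqueue(38) -> [26, 14, 23, 38]

Final queue: [26, 14, 23, 38]


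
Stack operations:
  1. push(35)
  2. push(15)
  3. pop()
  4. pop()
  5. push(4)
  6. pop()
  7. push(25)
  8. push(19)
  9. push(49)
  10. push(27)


push(35) -> [35]
push(15) -> [35, 15]
pop()->15, [35]
pop()->35, []
push(4) -> [4]
pop()->4, []
push(25) -> [25]
push(19) -> [25, 19]
push(49) -> [25, 19, 49]
push(27) -> [25, 19, 49, 27]

Final stack: [25, 19, 49, 27]


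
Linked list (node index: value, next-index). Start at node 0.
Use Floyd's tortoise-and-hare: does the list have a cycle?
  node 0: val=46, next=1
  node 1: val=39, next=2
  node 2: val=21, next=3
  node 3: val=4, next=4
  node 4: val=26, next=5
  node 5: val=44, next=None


Floyd's tortoise (slow, +1) and hare (fast, +2):
  init: slow=0, fast=0
  step 1: slow=1, fast=2
  step 2: slow=2, fast=4
  step 3: fast 4->5->None, no cycle

Cycle: no


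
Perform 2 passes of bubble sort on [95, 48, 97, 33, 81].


Initial: [95, 48, 97, 33, 81]
Pass 1: [48, 95, 33, 81, 97] (3 swaps)
Pass 2: [48, 33, 81, 95, 97] (2 swaps)

After 2 passes: [48, 33, 81, 95, 97]


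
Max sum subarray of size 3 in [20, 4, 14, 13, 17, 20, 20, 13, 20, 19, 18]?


[0:3]: 38
[1:4]: 31
[2:5]: 44
[3:6]: 50
[4:7]: 57
[5:8]: 53
[6:9]: 53
[7:10]: 52
[8:11]: 57

Max: 57 at [4:7]


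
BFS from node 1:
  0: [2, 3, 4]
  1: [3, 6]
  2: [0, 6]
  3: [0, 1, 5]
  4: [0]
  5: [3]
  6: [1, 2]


Visit 1, enqueue [3, 6]
Visit 3, enqueue [0, 5]
Visit 6, enqueue [2]
Visit 0, enqueue [4]
Visit 5, enqueue []
Visit 2, enqueue []
Visit 4, enqueue []

BFS order: [1, 3, 6, 0, 5, 2, 4]


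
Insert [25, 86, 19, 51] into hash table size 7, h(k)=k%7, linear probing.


Insert 25: h=4 -> slot 4
Insert 86: h=2 -> slot 2
Insert 19: h=5 -> slot 5
Insert 51: h=2, 1 probes -> slot 3

Table: [None, None, 86, 51, 25, 19, None]


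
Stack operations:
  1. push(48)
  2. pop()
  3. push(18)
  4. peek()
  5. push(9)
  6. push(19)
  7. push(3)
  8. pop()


push(48) -> [48]
pop()->48, []
push(18) -> [18]
peek()->18
push(9) -> [18, 9]
push(19) -> [18, 9, 19]
push(3) -> [18, 9, 19, 3]
pop()->3, [18, 9, 19]

Final stack: [18, 9, 19]


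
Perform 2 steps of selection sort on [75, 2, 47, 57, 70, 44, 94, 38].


Initial: [75, 2, 47, 57, 70, 44, 94, 38]
Step 1: min=2 at 1
  Swap: [2, 75, 47, 57, 70, 44, 94, 38]
Step 2: min=38 at 7
  Swap: [2, 38, 47, 57, 70, 44, 94, 75]

After 2 steps: [2, 38, 47, 57, 70, 44, 94, 75]


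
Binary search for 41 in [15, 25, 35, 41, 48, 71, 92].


Step 1: lo=0, hi=6, mid=3, val=41

Found at index 3


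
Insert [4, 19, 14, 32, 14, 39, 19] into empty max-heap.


Insert 4: [4]
Insert 19: [19, 4]
Insert 14: [19, 4, 14]
Insert 32: [32, 19, 14, 4]
Insert 14: [32, 19, 14, 4, 14]
Insert 39: [39, 19, 32, 4, 14, 14]
Insert 19: [39, 19, 32, 4, 14, 14, 19]

Final heap: [39, 19, 32, 4, 14, 14, 19]


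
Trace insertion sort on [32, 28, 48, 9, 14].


Initial: [32, 28, 48, 9, 14]
Insert 28: [28, 32, 48, 9, 14]
Insert 48: [28, 32, 48, 9, 14]
Insert 9: [9, 28, 32, 48, 14]
Insert 14: [9, 14, 28, 32, 48]

Sorted: [9, 14, 28, 32, 48]


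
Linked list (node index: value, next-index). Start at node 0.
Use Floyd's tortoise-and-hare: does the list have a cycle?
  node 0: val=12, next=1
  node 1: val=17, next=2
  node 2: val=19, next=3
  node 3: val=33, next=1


Floyd's tortoise (slow, +1) and hare (fast, +2):
  init: slow=0, fast=0
  step 1: slow=1, fast=2
  step 2: slow=2, fast=1
  step 3: slow=3, fast=3
  slow == fast at node 3: cycle detected

Cycle: yes


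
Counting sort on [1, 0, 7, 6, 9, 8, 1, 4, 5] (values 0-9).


Input: [1, 0, 7, 6, 9, 8, 1, 4, 5]
Counts: [1, 2, 0, 0, 1, 1, 1, 1, 1, 1]

Sorted: [0, 1, 1, 4, 5, 6, 7, 8, 9]


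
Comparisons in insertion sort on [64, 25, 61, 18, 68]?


Algorithm: insertion sort
Input: [64, 25, 61, 18, 68]
Sorted: [18, 25, 61, 64, 68]

7


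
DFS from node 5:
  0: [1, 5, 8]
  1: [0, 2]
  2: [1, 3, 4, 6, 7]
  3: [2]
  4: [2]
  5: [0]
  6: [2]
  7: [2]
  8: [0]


Visit 5, push [0]
Visit 0, push [8, 1]
Visit 1, push [2]
Visit 2, push [7, 6, 4, 3]
Visit 3, push []
Visit 4, push []
Visit 6, push []
Visit 7, push []
Visit 8, push []

DFS order: [5, 0, 1, 2, 3, 4, 6, 7, 8]


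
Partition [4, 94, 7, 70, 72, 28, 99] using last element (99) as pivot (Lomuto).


Pivot: 99
  4 <= 99: advance i (no swap)
  94 <= 99: advance i (no swap)
  7 <= 99: advance i (no swap)
  70 <= 99: advance i (no swap)
  72 <= 99: advance i (no swap)
  28 <= 99: advance i (no swap)
Place pivot at 6: [4, 94, 7, 70, 72, 28, 99]

Partitioned: [4, 94, 7, 70, 72, 28, 99]


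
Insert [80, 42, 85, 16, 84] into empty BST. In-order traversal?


Insert 80: root
Insert 42: L from 80
Insert 85: R from 80
Insert 16: L from 80 -> L from 42
Insert 84: R from 80 -> L from 85

In-order: [16, 42, 80, 84, 85]


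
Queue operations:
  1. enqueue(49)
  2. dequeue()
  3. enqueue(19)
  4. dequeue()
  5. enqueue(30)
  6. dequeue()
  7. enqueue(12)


enqueue(49) -> [49]
dequeue()->49, []
enqueue(19) -> [19]
dequeue()->19, []
enqueue(30) -> [30]
dequeue()->30, []
enqueue(12) -> [12]

Final queue: [12]


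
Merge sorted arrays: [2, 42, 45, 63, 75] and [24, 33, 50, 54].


Take 2 from A
Take 24 from B
Take 33 from B
Take 42 from A
Take 45 from A
Take 50 from B
Take 54 from B

Merged: [2, 24, 33, 42, 45, 50, 54, 63, 75]


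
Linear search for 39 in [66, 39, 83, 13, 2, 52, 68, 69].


i=0: 66!=39
i=1: 39==39 found!

Found at 1, 2 comps


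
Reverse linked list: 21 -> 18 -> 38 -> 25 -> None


Step 1: curr=21, set curr.next=prev(None) | reversed so far: 21
Step 2: curr=18, set curr.next=prev(21) | reversed so far: 18 -> 21
Step 3: curr=38, set curr.next=prev(18) | reversed so far: 38 -> 18 -> 21
Step 4: curr=25, set curr.next=prev(38) | reversed so far: 25 -> 38 -> 18 -> 21

25 -> 38 -> 18 -> 21 -> None


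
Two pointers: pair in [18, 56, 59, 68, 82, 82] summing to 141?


lo=0(18)+hi=5(82)=100
lo=1(56)+hi=5(82)=138
lo=2(59)+hi=5(82)=141

Yes: 59+82=141


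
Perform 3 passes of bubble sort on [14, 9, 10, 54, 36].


Initial: [14, 9, 10, 54, 36]
Pass 1: [9, 10, 14, 36, 54] (3 swaps)
Pass 2: [9, 10, 14, 36, 54] (0 swaps)
Pass 3: [9, 10, 14, 36, 54] (0 swaps)

After 3 passes: [9, 10, 14, 36, 54]


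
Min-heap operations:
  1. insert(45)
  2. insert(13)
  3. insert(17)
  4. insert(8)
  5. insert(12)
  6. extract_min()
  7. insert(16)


insert(45) -> [45]
insert(13) -> [13, 45]
insert(17) -> [13, 45, 17]
insert(8) -> [8, 13, 17, 45]
insert(12) -> [8, 12, 17, 45, 13]
extract_min()->8, [12, 13, 17, 45]
insert(16) -> [12, 13, 17, 45, 16]

Final heap: [12, 13, 17, 45, 16]


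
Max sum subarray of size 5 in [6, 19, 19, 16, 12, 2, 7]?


[0:5]: 72
[1:6]: 68
[2:7]: 56

Max: 72 at [0:5]


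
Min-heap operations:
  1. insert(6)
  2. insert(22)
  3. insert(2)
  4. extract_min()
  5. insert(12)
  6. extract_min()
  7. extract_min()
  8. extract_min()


insert(6) -> [6]
insert(22) -> [6, 22]
insert(2) -> [2, 22, 6]
extract_min()->2, [6, 22]
insert(12) -> [6, 22, 12]
extract_min()->6, [12, 22]
extract_min()->12, [22]
extract_min()->22, []

Final heap: []


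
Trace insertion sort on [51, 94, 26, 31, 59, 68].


Initial: [51, 94, 26, 31, 59, 68]
Insert 94: [51, 94, 26, 31, 59, 68]
Insert 26: [26, 51, 94, 31, 59, 68]
Insert 31: [26, 31, 51, 94, 59, 68]
Insert 59: [26, 31, 51, 59, 94, 68]
Insert 68: [26, 31, 51, 59, 68, 94]

Sorted: [26, 31, 51, 59, 68, 94]


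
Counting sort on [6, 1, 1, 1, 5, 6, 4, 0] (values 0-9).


Input: [6, 1, 1, 1, 5, 6, 4, 0]
Counts: [1, 3, 0, 0, 1, 1, 2, 0, 0, 0]

Sorted: [0, 1, 1, 1, 4, 5, 6, 6]


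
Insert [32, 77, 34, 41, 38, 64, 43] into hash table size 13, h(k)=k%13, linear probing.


Insert 32: h=6 -> slot 6
Insert 77: h=12 -> slot 12
Insert 34: h=8 -> slot 8
Insert 41: h=2 -> slot 2
Insert 38: h=12, 1 probes -> slot 0
Insert 64: h=12, 2 probes -> slot 1
Insert 43: h=4 -> slot 4

Table: [38, 64, 41, None, 43, None, 32, None, 34, None, None, None, 77]


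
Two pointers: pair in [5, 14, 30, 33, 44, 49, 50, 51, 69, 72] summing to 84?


lo=0(5)+hi=9(72)=77
lo=1(14)+hi=9(72)=86
lo=1(14)+hi=8(69)=83
lo=2(30)+hi=8(69)=99
lo=2(30)+hi=7(51)=81
lo=3(33)+hi=7(51)=84

Yes: 33+51=84


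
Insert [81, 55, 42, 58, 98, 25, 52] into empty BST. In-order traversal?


Insert 81: root
Insert 55: L from 81
Insert 42: L from 81 -> L from 55
Insert 58: L from 81 -> R from 55
Insert 98: R from 81
Insert 25: L from 81 -> L from 55 -> L from 42
Insert 52: L from 81 -> L from 55 -> R from 42

In-order: [25, 42, 52, 55, 58, 81, 98]


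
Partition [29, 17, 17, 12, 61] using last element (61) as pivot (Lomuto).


Pivot: 61
  29 <= 61: advance i (no swap)
  17 <= 61: advance i (no swap)
  17 <= 61: advance i (no swap)
  12 <= 61: advance i (no swap)
Place pivot at 4: [29, 17, 17, 12, 61]

Partitioned: [29, 17, 17, 12, 61]


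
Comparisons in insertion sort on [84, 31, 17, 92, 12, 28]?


Algorithm: insertion sort
Input: [84, 31, 17, 92, 12, 28]
Sorted: [12, 17, 28, 31, 84, 92]

12


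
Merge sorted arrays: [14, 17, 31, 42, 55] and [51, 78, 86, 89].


Take 14 from A
Take 17 from A
Take 31 from A
Take 42 from A
Take 51 from B
Take 55 from A

Merged: [14, 17, 31, 42, 51, 55, 78, 86, 89]


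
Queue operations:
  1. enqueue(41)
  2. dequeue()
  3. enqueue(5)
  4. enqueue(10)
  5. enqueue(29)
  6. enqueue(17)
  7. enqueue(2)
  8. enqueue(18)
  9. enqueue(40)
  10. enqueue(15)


enqueue(41) -> [41]
dequeue()->41, []
enqueue(5) -> [5]
enqueue(10) -> [5, 10]
enqueue(29) -> [5, 10, 29]
enqueue(17) -> [5, 10, 29, 17]
enqueue(2) -> [5, 10, 29, 17, 2]
enqueue(18) -> [5, 10, 29, 17, 2, 18]
enqueue(40) -> [5, 10, 29, 17, 2, 18, 40]
enqueue(15) -> [5, 10, 29, 17, 2, 18, 40, 15]

Final queue: [5, 10, 29, 17, 2, 18, 40, 15]


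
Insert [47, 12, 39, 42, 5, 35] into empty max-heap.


Insert 47: [47]
Insert 12: [47, 12]
Insert 39: [47, 12, 39]
Insert 42: [47, 42, 39, 12]
Insert 5: [47, 42, 39, 12, 5]
Insert 35: [47, 42, 39, 12, 5, 35]

Final heap: [47, 42, 39, 12, 5, 35]


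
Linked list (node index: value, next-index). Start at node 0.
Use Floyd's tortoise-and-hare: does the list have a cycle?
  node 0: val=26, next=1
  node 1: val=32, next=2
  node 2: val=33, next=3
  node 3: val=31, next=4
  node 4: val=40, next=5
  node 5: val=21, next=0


Floyd's tortoise (slow, +1) and hare (fast, +2):
  init: slow=0, fast=0
  step 1: slow=1, fast=2
  step 2: slow=2, fast=4
  step 3: slow=3, fast=0
  step 4: slow=4, fast=2
  step 5: slow=5, fast=4
  step 6: slow=0, fast=0
  slow == fast at node 0: cycle detected

Cycle: yes


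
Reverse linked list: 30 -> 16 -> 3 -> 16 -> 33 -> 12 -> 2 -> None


Step 1: curr=30, set curr.next=prev(None) | reversed so far: 30
Step 2: curr=16, set curr.next=prev(30) | reversed so far: 16 -> 30
Step 3: curr=3, set curr.next=prev(16) | reversed so far: 3 -> 16 -> 30
Step 4: curr=16, set curr.next=prev(3) | reversed so far: 16 -> 3 -> 16 -> 30
Step 5: curr=33, set curr.next=prev(16) | reversed so far: 33 -> 16 -> 3 -> 16 -> 30
Step 6: curr=12, set curr.next=prev(33) | reversed so far: 12 -> 33 -> 16 -> 3 -> 16 -> 30
Step 7: curr=2, set curr.next=prev(12) | reversed so far: 2 -> 12 -> 33 -> 16 -> 3 -> 16 -> 30

2 -> 12 -> 33 -> 16 -> 3 -> 16 -> 30 -> None


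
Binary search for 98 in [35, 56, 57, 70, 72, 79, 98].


Step 1: lo=0, hi=6, mid=3, val=70
Step 2: lo=4, hi=6, mid=5, val=79
Step 3: lo=6, hi=6, mid=6, val=98

Found at index 6


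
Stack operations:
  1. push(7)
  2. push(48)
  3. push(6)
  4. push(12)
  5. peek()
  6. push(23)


push(7) -> [7]
push(48) -> [7, 48]
push(6) -> [7, 48, 6]
push(12) -> [7, 48, 6, 12]
peek()->12
push(23) -> [7, 48, 6, 12, 23]

Final stack: [7, 48, 6, 12, 23]


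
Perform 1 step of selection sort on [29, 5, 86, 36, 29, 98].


Initial: [29, 5, 86, 36, 29, 98]
Step 1: min=5 at 1
  Swap: [5, 29, 86, 36, 29, 98]

After 1 step: [5, 29, 86, 36, 29, 98]


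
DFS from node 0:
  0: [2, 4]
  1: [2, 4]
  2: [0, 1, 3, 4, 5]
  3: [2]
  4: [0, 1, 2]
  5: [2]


Visit 0, push [4, 2]
Visit 2, push [5, 4, 3, 1]
Visit 1, push [4]
Visit 4, push []
Visit 3, push []
Visit 5, push []

DFS order: [0, 2, 1, 4, 3, 5]


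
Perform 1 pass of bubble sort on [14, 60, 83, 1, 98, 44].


Initial: [14, 60, 83, 1, 98, 44]
Pass 1: [14, 60, 1, 83, 44, 98] (2 swaps)

After 1 pass: [14, 60, 1, 83, 44, 98]


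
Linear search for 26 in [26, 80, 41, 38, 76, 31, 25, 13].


i=0: 26==26 found!

Found at 0, 1 comps


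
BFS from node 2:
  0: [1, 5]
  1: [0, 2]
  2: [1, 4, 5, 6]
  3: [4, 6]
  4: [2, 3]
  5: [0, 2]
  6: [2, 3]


Visit 2, enqueue [1, 4, 5, 6]
Visit 1, enqueue [0]
Visit 4, enqueue [3]
Visit 5, enqueue []
Visit 6, enqueue []
Visit 0, enqueue []
Visit 3, enqueue []

BFS order: [2, 1, 4, 5, 6, 0, 3]


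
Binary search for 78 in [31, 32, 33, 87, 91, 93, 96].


Step 1: lo=0, hi=6, mid=3, val=87
Step 2: lo=0, hi=2, mid=1, val=32
Step 3: lo=2, hi=2, mid=2, val=33

Not found


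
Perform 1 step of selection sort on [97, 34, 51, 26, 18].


Initial: [97, 34, 51, 26, 18]
Step 1: min=18 at 4
  Swap: [18, 34, 51, 26, 97]

After 1 step: [18, 34, 51, 26, 97]


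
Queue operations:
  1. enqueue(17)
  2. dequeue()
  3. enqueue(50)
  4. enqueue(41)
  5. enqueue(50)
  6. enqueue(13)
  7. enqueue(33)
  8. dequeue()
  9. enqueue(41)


enqueue(17) -> [17]
dequeue()->17, []
enqueue(50) -> [50]
enqueue(41) -> [50, 41]
enqueue(50) -> [50, 41, 50]
enqueue(13) -> [50, 41, 50, 13]
enqueue(33) -> [50, 41, 50, 13, 33]
dequeue()->50, [41, 50, 13, 33]
enqueue(41) -> [41, 50, 13, 33, 41]

Final queue: [41, 50, 13, 33, 41]


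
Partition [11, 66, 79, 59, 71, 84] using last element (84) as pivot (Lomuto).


Pivot: 84
  11 <= 84: advance i (no swap)
  66 <= 84: advance i (no swap)
  79 <= 84: advance i (no swap)
  59 <= 84: advance i (no swap)
  71 <= 84: advance i (no swap)
Place pivot at 5: [11, 66, 79, 59, 71, 84]

Partitioned: [11, 66, 79, 59, 71, 84]


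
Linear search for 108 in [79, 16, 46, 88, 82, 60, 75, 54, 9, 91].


i=0: 79!=108
i=1: 16!=108
i=2: 46!=108
i=3: 88!=108
i=4: 82!=108
i=5: 60!=108
i=6: 75!=108
i=7: 54!=108
i=8: 9!=108
i=9: 91!=108

Not found, 10 comps


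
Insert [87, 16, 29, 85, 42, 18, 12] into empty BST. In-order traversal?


Insert 87: root
Insert 16: L from 87
Insert 29: L from 87 -> R from 16
Insert 85: L from 87 -> R from 16 -> R from 29
Insert 42: L from 87 -> R from 16 -> R from 29 -> L from 85
Insert 18: L from 87 -> R from 16 -> L from 29
Insert 12: L from 87 -> L from 16

In-order: [12, 16, 18, 29, 42, 85, 87]


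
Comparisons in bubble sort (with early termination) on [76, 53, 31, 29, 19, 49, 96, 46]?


Algorithm: bubble sort (with early termination)
Input: [76, 53, 31, 29, 19, 49, 96, 46]
Sorted: [19, 29, 31, 46, 49, 53, 76, 96]

25


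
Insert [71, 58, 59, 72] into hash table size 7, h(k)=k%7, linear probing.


Insert 71: h=1 -> slot 1
Insert 58: h=2 -> slot 2
Insert 59: h=3 -> slot 3
Insert 72: h=2, 2 probes -> slot 4

Table: [None, 71, 58, 59, 72, None, None]


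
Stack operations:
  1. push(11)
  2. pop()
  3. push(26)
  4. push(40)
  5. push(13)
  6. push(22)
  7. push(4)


push(11) -> [11]
pop()->11, []
push(26) -> [26]
push(40) -> [26, 40]
push(13) -> [26, 40, 13]
push(22) -> [26, 40, 13, 22]
push(4) -> [26, 40, 13, 22, 4]

Final stack: [26, 40, 13, 22, 4]


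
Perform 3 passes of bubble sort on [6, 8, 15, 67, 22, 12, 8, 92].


Initial: [6, 8, 15, 67, 22, 12, 8, 92]
Pass 1: [6, 8, 15, 22, 12, 8, 67, 92] (3 swaps)
Pass 2: [6, 8, 15, 12, 8, 22, 67, 92] (2 swaps)
Pass 3: [6, 8, 12, 8, 15, 22, 67, 92] (2 swaps)

After 3 passes: [6, 8, 12, 8, 15, 22, 67, 92]


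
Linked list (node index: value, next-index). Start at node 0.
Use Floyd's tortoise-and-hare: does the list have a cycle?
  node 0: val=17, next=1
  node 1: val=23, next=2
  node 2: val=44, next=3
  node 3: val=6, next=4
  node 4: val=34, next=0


Floyd's tortoise (slow, +1) and hare (fast, +2):
  init: slow=0, fast=0
  step 1: slow=1, fast=2
  step 2: slow=2, fast=4
  step 3: slow=3, fast=1
  step 4: slow=4, fast=3
  step 5: slow=0, fast=0
  slow == fast at node 0: cycle detected

Cycle: yes


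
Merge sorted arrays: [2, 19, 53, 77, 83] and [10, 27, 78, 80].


Take 2 from A
Take 10 from B
Take 19 from A
Take 27 from B
Take 53 from A
Take 77 from A
Take 78 from B
Take 80 from B

Merged: [2, 10, 19, 27, 53, 77, 78, 80, 83]


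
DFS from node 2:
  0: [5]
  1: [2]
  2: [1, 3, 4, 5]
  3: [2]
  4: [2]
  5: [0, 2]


Visit 2, push [5, 4, 3, 1]
Visit 1, push []
Visit 3, push []
Visit 4, push []
Visit 5, push [0]
Visit 0, push []

DFS order: [2, 1, 3, 4, 5, 0]


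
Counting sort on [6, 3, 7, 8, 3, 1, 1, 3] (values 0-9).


Input: [6, 3, 7, 8, 3, 1, 1, 3]
Counts: [0, 2, 0, 3, 0, 0, 1, 1, 1, 0]

Sorted: [1, 1, 3, 3, 3, 6, 7, 8]


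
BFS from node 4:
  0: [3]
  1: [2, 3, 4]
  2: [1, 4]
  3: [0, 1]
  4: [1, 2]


Visit 4, enqueue [1, 2]
Visit 1, enqueue [3]
Visit 2, enqueue []
Visit 3, enqueue [0]
Visit 0, enqueue []

BFS order: [4, 1, 2, 3, 0]


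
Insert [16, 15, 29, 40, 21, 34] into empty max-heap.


Insert 16: [16]
Insert 15: [16, 15]
Insert 29: [29, 15, 16]
Insert 40: [40, 29, 16, 15]
Insert 21: [40, 29, 16, 15, 21]
Insert 34: [40, 29, 34, 15, 21, 16]

Final heap: [40, 29, 34, 15, 21, 16]


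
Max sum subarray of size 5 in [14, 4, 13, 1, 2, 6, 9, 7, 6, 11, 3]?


[0:5]: 34
[1:6]: 26
[2:7]: 31
[3:8]: 25
[4:9]: 30
[5:10]: 39
[6:11]: 36

Max: 39 at [5:10]


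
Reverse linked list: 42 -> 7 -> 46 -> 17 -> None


Step 1: curr=42, set curr.next=prev(None) | reversed so far: 42
Step 2: curr=7, set curr.next=prev(42) | reversed so far: 7 -> 42
Step 3: curr=46, set curr.next=prev(7) | reversed so far: 46 -> 7 -> 42
Step 4: curr=17, set curr.next=prev(46) | reversed so far: 17 -> 46 -> 7 -> 42

17 -> 46 -> 7 -> 42 -> None


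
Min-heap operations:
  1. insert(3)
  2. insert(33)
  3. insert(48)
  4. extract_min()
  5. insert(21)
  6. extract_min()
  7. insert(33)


insert(3) -> [3]
insert(33) -> [3, 33]
insert(48) -> [3, 33, 48]
extract_min()->3, [33, 48]
insert(21) -> [21, 48, 33]
extract_min()->21, [33, 48]
insert(33) -> [33, 48, 33]

Final heap: [33, 48, 33]


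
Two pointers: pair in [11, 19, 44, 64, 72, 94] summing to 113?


lo=0(11)+hi=5(94)=105
lo=1(19)+hi=5(94)=113

Yes: 19+94=113


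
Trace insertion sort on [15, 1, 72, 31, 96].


Initial: [15, 1, 72, 31, 96]
Insert 1: [1, 15, 72, 31, 96]
Insert 72: [1, 15, 72, 31, 96]
Insert 31: [1, 15, 31, 72, 96]
Insert 96: [1, 15, 31, 72, 96]

Sorted: [1, 15, 31, 72, 96]


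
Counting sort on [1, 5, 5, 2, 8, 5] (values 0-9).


Input: [1, 5, 5, 2, 8, 5]
Counts: [0, 1, 1, 0, 0, 3, 0, 0, 1, 0]

Sorted: [1, 2, 5, 5, 5, 8]


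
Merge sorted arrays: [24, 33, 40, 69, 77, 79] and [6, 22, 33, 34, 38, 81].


Take 6 from B
Take 22 from B
Take 24 from A
Take 33 from A
Take 33 from B
Take 34 from B
Take 38 from B
Take 40 from A
Take 69 from A
Take 77 from A
Take 79 from A

Merged: [6, 22, 24, 33, 33, 34, 38, 40, 69, 77, 79, 81]


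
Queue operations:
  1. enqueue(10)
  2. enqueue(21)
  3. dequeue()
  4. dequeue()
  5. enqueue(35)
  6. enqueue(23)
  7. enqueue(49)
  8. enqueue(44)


enqueue(10) -> [10]
enqueue(21) -> [10, 21]
dequeue()->10, [21]
dequeue()->21, []
enqueue(35) -> [35]
enqueue(23) -> [35, 23]
enqueue(49) -> [35, 23, 49]
enqueue(44) -> [35, 23, 49, 44]

Final queue: [35, 23, 49, 44]


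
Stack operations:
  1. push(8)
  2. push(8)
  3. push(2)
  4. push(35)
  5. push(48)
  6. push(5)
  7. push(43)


push(8) -> [8]
push(8) -> [8, 8]
push(2) -> [8, 8, 2]
push(35) -> [8, 8, 2, 35]
push(48) -> [8, 8, 2, 35, 48]
push(5) -> [8, 8, 2, 35, 48, 5]
push(43) -> [8, 8, 2, 35, 48, 5, 43]

Final stack: [8, 8, 2, 35, 48, 5, 43]


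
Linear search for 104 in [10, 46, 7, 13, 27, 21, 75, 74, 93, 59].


i=0: 10!=104
i=1: 46!=104
i=2: 7!=104
i=3: 13!=104
i=4: 27!=104
i=5: 21!=104
i=6: 75!=104
i=7: 74!=104
i=8: 93!=104
i=9: 59!=104

Not found, 10 comps


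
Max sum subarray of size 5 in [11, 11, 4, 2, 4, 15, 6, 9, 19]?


[0:5]: 32
[1:6]: 36
[2:7]: 31
[3:8]: 36
[4:9]: 53

Max: 53 at [4:9]


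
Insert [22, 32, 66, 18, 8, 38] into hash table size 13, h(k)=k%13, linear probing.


Insert 22: h=9 -> slot 9
Insert 32: h=6 -> slot 6
Insert 66: h=1 -> slot 1
Insert 18: h=5 -> slot 5
Insert 8: h=8 -> slot 8
Insert 38: h=12 -> slot 12

Table: [None, 66, None, None, None, 18, 32, None, 8, 22, None, None, 38]


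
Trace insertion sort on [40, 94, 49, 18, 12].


Initial: [40, 94, 49, 18, 12]
Insert 94: [40, 94, 49, 18, 12]
Insert 49: [40, 49, 94, 18, 12]
Insert 18: [18, 40, 49, 94, 12]
Insert 12: [12, 18, 40, 49, 94]

Sorted: [12, 18, 40, 49, 94]


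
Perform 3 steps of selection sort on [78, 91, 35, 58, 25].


Initial: [78, 91, 35, 58, 25]
Step 1: min=25 at 4
  Swap: [25, 91, 35, 58, 78]
Step 2: min=35 at 2
  Swap: [25, 35, 91, 58, 78]
Step 3: min=58 at 3
  Swap: [25, 35, 58, 91, 78]

After 3 steps: [25, 35, 58, 91, 78]


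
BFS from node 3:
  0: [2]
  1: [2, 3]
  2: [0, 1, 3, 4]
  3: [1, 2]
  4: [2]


Visit 3, enqueue [1, 2]
Visit 1, enqueue []
Visit 2, enqueue [0, 4]
Visit 0, enqueue []
Visit 4, enqueue []

BFS order: [3, 1, 2, 0, 4]


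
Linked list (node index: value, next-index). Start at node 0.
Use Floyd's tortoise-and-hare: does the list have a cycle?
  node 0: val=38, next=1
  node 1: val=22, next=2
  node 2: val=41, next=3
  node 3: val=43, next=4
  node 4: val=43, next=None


Floyd's tortoise (slow, +1) and hare (fast, +2):
  init: slow=0, fast=0
  step 1: slow=1, fast=2
  step 2: slow=2, fast=4
  step 3: fast -> None, no cycle

Cycle: no


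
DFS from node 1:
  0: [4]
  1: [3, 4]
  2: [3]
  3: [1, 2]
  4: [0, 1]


Visit 1, push [4, 3]
Visit 3, push [2]
Visit 2, push []
Visit 4, push [0]
Visit 0, push []

DFS order: [1, 3, 2, 4, 0]


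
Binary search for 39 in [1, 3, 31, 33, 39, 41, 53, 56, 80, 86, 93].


Step 1: lo=0, hi=10, mid=5, val=41
Step 2: lo=0, hi=4, mid=2, val=31
Step 3: lo=3, hi=4, mid=3, val=33
Step 4: lo=4, hi=4, mid=4, val=39

Found at index 4


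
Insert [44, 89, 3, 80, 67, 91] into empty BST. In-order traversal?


Insert 44: root
Insert 89: R from 44
Insert 3: L from 44
Insert 80: R from 44 -> L from 89
Insert 67: R from 44 -> L from 89 -> L from 80
Insert 91: R from 44 -> R from 89

In-order: [3, 44, 67, 80, 89, 91]


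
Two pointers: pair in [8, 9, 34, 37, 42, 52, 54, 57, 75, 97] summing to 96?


lo=0(8)+hi=9(97)=105
lo=0(8)+hi=8(75)=83
lo=1(9)+hi=8(75)=84
lo=2(34)+hi=8(75)=109
lo=2(34)+hi=7(57)=91
lo=3(37)+hi=7(57)=94
lo=4(42)+hi=7(57)=99
lo=4(42)+hi=6(54)=96

Yes: 42+54=96


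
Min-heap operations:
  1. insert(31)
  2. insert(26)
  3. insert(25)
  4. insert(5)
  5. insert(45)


insert(31) -> [31]
insert(26) -> [26, 31]
insert(25) -> [25, 31, 26]
insert(5) -> [5, 25, 26, 31]
insert(45) -> [5, 25, 26, 31, 45]

Final heap: [5, 25, 26, 31, 45]


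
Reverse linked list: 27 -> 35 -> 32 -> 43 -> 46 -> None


Step 1: curr=27, set curr.next=prev(None) | reversed so far: 27
Step 2: curr=35, set curr.next=prev(27) | reversed so far: 35 -> 27
Step 3: curr=32, set curr.next=prev(35) | reversed so far: 32 -> 35 -> 27
Step 4: curr=43, set curr.next=prev(32) | reversed so far: 43 -> 32 -> 35 -> 27
Step 5: curr=46, set curr.next=prev(43) | reversed so far: 46 -> 43 -> 32 -> 35 -> 27

46 -> 43 -> 32 -> 35 -> 27 -> None


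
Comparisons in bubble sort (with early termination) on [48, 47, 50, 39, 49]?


Algorithm: bubble sort (with early termination)
Input: [48, 47, 50, 39, 49]
Sorted: [39, 47, 48, 49, 50]

10


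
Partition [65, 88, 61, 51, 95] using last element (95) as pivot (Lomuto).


Pivot: 95
  65 <= 95: advance i (no swap)
  88 <= 95: advance i (no swap)
  61 <= 95: advance i (no swap)
  51 <= 95: advance i (no swap)
Place pivot at 4: [65, 88, 61, 51, 95]

Partitioned: [65, 88, 61, 51, 95]


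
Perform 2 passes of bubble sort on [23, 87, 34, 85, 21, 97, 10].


Initial: [23, 87, 34, 85, 21, 97, 10]
Pass 1: [23, 34, 85, 21, 87, 10, 97] (4 swaps)
Pass 2: [23, 34, 21, 85, 10, 87, 97] (2 swaps)

After 2 passes: [23, 34, 21, 85, 10, 87, 97]


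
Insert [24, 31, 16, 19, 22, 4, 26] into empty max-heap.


Insert 24: [24]
Insert 31: [31, 24]
Insert 16: [31, 24, 16]
Insert 19: [31, 24, 16, 19]
Insert 22: [31, 24, 16, 19, 22]
Insert 4: [31, 24, 16, 19, 22, 4]
Insert 26: [31, 24, 26, 19, 22, 4, 16]

Final heap: [31, 24, 26, 19, 22, 4, 16]


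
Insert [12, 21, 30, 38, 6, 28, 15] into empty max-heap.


Insert 12: [12]
Insert 21: [21, 12]
Insert 30: [30, 12, 21]
Insert 38: [38, 30, 21, 12]
Insert 6: [38, 30, 21, 12, 6]
Insert 28: [38, 30, 28, 12, 6, 21]
Insert 15: [38, 30, 28, 12, 6, 21, 15]

Final heap: [38, 30, 28, 12, 6, 21, 15]
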